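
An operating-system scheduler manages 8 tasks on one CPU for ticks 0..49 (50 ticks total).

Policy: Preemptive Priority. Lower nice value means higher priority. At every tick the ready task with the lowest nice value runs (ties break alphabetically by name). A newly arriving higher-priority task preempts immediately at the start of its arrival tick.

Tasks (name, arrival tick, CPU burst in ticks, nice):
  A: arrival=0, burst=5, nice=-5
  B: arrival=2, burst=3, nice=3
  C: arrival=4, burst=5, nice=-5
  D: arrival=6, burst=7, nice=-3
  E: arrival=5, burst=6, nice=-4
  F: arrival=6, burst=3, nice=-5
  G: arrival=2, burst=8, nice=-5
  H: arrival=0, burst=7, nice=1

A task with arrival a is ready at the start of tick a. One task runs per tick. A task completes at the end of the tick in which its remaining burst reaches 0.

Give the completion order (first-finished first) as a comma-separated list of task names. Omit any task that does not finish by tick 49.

completion order = A, C, F, G, E, D, H, B

t=0: ready={A,H} → run A
t=1: ready={A,H} → run A
t=2: ready={A,B,G,H} → run A
t=3: ready={A,B,G,H} → run A
t=4: ready={A,B,C,G,H} → run A
t=5: ready={B,C,E,G,H} → run C
t=6: ready={B,C,D,E,F,G,H} → run C
t=7: ready={B,C,D,E,F,G,H} → run C
t=8: ready={B,C,D,E,F,G,H} → run C
t=9: ready={B,C,D,E,F,G,H} → run C
t=10: ready={B,D,E,F,G,H} → run F
t=11: ready={B,D,E,F,G,H} → run F
t=12: ready={B,D,E,F,G,H} → run F
t=13: ready={B,D,E,G,H} → run G
t=14: ready={B,D,E,G,H} → run G
t=15: ready={B,D,E,G,H} → run G
t=16: ready={B,D,E,G,H} → run G
t=17: ready={B,D,E,G,H} → run G
t=18: ready={B,D,E,G,H} → run G
t=19: ready={B,D,E,G,H} → run G
t=20: ready={B,D,E,G,H} → run G
t=21: ready={B,D,E,H} → run E
t=22: ready={B,D,E,H} → run E
t=23: ready={B,D,E,H} → run E
t=24: ready={B,D,E,H} → run E
t=25: ready={B,D,E,H} → run E
t=26: ready={B,D,E,H} → run E
t=27: ready={B,D,H} → run D
t=28: ready={B,D,H} → run D
t=29: ready={B,D,H} → run D
t=30: ready={B,D,H} → run D
t=31: ready={B,D,H} → run D
t=32: ready={B,D,H} → run D
t=33: ready={B,D,H} → run D
t=34: ready={B,H} → run H
t=35: ready={B,H} → run H
t=36: ready={B,H} → run H
t=37: ready={B,H} → run H
t=38: ready={B,H} → run H
t=39: ready={B,H} → run H
t=40: ready={B,H} → run H
t=41: ready={B} → run B
t=42: ready={B} → run B
t=43: ready={B} → run B
t=44: (idle)
t=45: (idle)
t=46: (idle)
t=47: (idle)
t=48: (idle)
t=49: (idle)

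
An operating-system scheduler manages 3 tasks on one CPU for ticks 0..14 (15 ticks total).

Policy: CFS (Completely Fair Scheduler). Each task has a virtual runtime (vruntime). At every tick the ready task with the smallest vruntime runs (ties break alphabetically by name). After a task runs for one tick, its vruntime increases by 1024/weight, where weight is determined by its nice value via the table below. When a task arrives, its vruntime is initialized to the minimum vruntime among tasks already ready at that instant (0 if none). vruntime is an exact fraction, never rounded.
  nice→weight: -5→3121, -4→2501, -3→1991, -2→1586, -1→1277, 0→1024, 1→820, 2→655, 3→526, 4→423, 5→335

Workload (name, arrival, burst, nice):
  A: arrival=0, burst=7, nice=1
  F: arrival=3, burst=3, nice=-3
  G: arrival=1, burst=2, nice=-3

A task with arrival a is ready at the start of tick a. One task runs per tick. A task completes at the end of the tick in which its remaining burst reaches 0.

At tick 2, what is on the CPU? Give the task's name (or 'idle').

running at tick 2 = G

t=0: vr[A=0] → run A
t=1: vr[A=256/205 G=256/205] → run A
t=2: vr[A=512/205 G=256/205] → run G
t=3: vr[A=512/205 F=719616/408155 G=719616/408155] → run F
t=4: vr[A=512/205 F=929536/408155 G=719616/408155] → run G
t=5: vr[A=512/205 F=929536/408155] → run F
t=6: vr[A=512/205 F=1139456/408155] → run A
t=7: vr[A=768/205 F=1139456/408155] → run F
t=8: vr[A=768/205] → run A
t=9: vr[A=1024/205] → run A
t=10: vr[A=256/41] → run A
t=11: vr[A=1536/205] → run A
t=12: (idle)
t=13: (idle)
t=14: (idle)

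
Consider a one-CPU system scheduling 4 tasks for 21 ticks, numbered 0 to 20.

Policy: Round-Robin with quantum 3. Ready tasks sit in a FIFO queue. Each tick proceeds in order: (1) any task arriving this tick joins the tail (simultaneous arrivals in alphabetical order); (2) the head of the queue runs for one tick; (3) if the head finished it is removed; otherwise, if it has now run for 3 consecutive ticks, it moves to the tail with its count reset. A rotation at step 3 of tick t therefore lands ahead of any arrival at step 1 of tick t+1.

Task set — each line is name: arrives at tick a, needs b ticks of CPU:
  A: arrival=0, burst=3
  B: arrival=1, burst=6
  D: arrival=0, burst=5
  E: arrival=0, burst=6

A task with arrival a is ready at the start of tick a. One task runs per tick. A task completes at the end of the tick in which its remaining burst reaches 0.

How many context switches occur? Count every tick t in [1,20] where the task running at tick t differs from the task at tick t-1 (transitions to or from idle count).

context switches = 7

t=0: queue=[A,D,E] q_used=0 → run A
t=1: queue=[A,D,E,B] q_used=1 → run A
t=2: queue=[A,D,E,B] q_used=2 → run A
t=3: queue=[D,E,B] q_used=0 → run D
t=4: queue=[D,E,B] q_used=1 → run D
t=5: queue=[D,E,B] q_used=2 → run D
t=6: queue=[E,B,D] q_used=0 → run E
t=7: queue=[E,B,D] q_used=1 → run E
t=8: queue=[E,B,D] q_used=2 → run E
t=9: queue=[B,D,E] q_used=0 → run B
t=10: queue=[B,D,E] q_used=1 → run B
t=11: queue=[B,D,E] q_used=2 → run B
t=12: queue=[D,E,B] q_used=0 → run D
t=13: queue=[D,E,B] q_used=1 → run D
t=14: queue=[E,B] q_used=0 → run E
t=15: queue=[E,B] q_used=1 → run E
t=16: queue=[E,B] q_used=2 → run E
t=17: queue=[B] q_used=0 → run B
t=18: queue=[B] q_used=1 → run B
t=19: queue=[B] q_used=2 → run B
t=20: (idle)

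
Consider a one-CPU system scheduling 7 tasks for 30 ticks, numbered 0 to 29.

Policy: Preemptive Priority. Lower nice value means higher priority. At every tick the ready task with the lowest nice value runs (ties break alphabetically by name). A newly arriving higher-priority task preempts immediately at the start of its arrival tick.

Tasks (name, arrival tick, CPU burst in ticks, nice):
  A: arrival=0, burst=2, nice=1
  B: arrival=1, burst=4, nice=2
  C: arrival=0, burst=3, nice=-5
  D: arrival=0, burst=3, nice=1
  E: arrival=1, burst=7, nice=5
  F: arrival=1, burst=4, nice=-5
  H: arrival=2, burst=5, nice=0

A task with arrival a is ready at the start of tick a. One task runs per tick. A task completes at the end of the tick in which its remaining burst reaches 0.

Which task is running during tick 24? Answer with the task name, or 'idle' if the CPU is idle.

t=0: ready={A,C,D} → run C
t=1: ready={A,B,C,D,E,F} → run C
t=2: ready={A,B,C,D,E,F,H} → run C
t=3: ready={A,B,D,E,F,H} → run F
t=4: ready={A,B,D,E,F,H} → run F
t=5: ready={A,B,D,E,F,H} → run F
t=6: ready={A,B,D,E,F,H} → run F
t=7: ready={A,B,D,E,H} → run H
t=8: ready={A,B,D,E,H} → run H
t=9: ready={A,B,D,E,H} → run H
t=10: ready={A,B,D,E,H} → run H
t=11: ready={A,B,D,E,H} → run H
t=12: ready={A,B,D,E} → run A
t=13: ready={A,B,D,E} → run A
t=14: ready={B,D,E} → run D
t=15: ready={B,D,E} → run D
t=16: ready={B,D,E} → run D
t=17: ready={B,E} → run B
t=18: ready={B,E} → run B
t=19: ready={B,E} → run B
t=20: ready={B,E} → run B
t=21: ready={E} → run E
t=22: ready={E} → run E
t=23: ready={E} → run E
t=24: ready={E} → run E
t=25: ready={E} → run E
t=26: ready={E} → run E
t=27: ready={E} → run E
t=28: (idle)
t=29: (idle)

running at tick 24 = E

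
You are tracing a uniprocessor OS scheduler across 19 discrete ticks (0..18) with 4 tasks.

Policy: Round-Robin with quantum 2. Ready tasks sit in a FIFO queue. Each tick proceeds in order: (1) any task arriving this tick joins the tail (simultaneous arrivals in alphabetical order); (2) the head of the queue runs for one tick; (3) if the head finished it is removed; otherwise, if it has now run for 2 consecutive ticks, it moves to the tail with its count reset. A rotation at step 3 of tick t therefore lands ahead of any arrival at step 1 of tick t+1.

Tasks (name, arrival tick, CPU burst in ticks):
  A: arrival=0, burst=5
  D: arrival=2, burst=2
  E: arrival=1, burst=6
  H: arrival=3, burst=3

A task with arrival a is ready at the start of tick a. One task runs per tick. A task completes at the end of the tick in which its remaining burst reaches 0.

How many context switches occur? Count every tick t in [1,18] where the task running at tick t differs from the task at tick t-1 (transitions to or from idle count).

context switches = 9

t=0: queue=[A] q_used=0 → run A
t=1: queue=[A,E] q_used=1 → run A
t=2: queue=[E,A,D] q_used=0 → run E
t=3: queue=[E,A,D,H] q_used=1 → run E
t=4: queue=[A,D,H,E] q_used=0 → run A
t=5: queue=[A,D,H,E] q_used=1 → run A
t=6: queue=[D,H,E,A] q_used=0 → run D
t=7: queue=[D,H,E,A] q_used=1 → run D
t=8: queue=[H,E,A] q_used=0 → run H
t=9: queue=[H,E,A] q_used=1 → run H
t=10: queue=[E,A,H] q_used=0 → run E
t=11: queue=[E,A,H] q_used=1 → run E
t=12: queue=[A,H,E] q_used=0 → run A
t=13: queue=[H,E] q_used=0 → run H
t=14: queue=[E] q_used=0 → run E
t=15: queue=[E] q_used=1 → run E
t=16: (idle)
t=17: (idle)
t=18: (idle)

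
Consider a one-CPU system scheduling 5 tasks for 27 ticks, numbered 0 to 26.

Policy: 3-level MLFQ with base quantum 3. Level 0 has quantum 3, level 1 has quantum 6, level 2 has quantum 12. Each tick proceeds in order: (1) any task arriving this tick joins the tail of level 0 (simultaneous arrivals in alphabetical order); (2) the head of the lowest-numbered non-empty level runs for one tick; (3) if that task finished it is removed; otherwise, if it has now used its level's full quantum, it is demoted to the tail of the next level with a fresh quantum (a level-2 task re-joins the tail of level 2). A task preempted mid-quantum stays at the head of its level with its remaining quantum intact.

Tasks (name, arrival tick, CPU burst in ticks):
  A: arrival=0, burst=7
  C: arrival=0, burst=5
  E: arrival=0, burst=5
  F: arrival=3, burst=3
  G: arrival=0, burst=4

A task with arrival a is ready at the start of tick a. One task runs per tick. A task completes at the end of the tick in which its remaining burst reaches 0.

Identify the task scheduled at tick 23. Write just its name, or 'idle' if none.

running at tick 23 = G

t=0: L0/L1/L2 = ACEG/-/- → run A
t=1: L0/L1/L2 = ACEG/-/- → run A
t=2: L0/L1/L2 = ACEG/-/- → run A
t=3: L0/L1/L2 = CEGF/A/- → run C
t=4: L0/L1/L2 = CEGF/A/- → run C
t=5: L0/L1/L2 = CEGF/A/- → run C
t=6: L0/L1/L2 = EGF/AC/- → run E
t=7: L0/L1/L2 = EGF/AC/- → run E
t=8: L0/L1/L2 = EGF/AC/- → run E
t=9: L0/L1/L2 = GF/ACE/- → run G
t=10: L0/L1/L2 = GF/ACE/- → run G
t=11: L0/L1/L2 = GF/ACE/- → run G
t=12: L0/L1/L2 = F/ACEG/- → run F
t=13: L0/L1/L2 = F/ACEG/- → run F
t=14: L0/L1/L2 = F/ACEG/- → run F
t=15: L0/L1/L2 = -/ACEG/- → run A
t=16: L0/L1/L2 = -/ACEG/- → run A
t=17: L0/L1/L2 = -/ACEG/- → run A
t=18: L0/L1/L2 = -/ACEG/- → run A
t=19: L0/L1/L2 = -/CEG/- → run C
t=20: L0/L1/L2 = -/CEG/- → run C
t=21: L0/L1/L2 = -/EG/- → run E
t=22: L0/L1/L2 = -/EG/- → run E
t=23: L0/L1/L2 = -/G/- → run G
t=24: (idle)
t=25: (idle)
t=26: (idle)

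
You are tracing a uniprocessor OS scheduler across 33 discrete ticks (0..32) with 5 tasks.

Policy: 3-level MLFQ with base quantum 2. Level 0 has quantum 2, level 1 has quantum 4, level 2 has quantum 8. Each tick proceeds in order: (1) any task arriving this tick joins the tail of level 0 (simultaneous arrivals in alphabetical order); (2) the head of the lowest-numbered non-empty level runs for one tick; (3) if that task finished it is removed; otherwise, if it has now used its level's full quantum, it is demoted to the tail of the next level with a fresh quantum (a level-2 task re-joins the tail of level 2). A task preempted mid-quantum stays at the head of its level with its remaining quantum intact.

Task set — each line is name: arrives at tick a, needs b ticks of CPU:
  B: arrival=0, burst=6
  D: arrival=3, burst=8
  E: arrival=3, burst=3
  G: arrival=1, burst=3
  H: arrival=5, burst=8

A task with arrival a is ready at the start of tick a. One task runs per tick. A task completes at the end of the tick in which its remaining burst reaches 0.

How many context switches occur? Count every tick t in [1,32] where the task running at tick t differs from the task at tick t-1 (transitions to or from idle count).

t=0: L0/L1/L2 = B/-/- → run B
t=1: L0/L1/L2 = BG/-/- → run B
t=2: L0/L1/L2 = G/B/- → run G
t=3: L0/L1/L2 = GDE/B/- → run G
t=4: L0/L1/L2 = DE/BG/- → run D
t=5: L0/L1/L2 = DEH/BG/- → run D
t=6: L0/L1/L2 = EH/BGD/- → run E
t=7: L0/L1/L2 = EH/BGD/- → run E
t=8: L0/L1/L2 = H/BGDE/- → run H
t=9: L0/L1/L2 = H/BGDE/- → run H
t=10: L0/L1/L2 = -/BGDEH/- → run B
t=11: L0/L1/L2 = -/BGDEH/- → run B
t=12: L0/L1/L2 = -/BGDEH/- → run B
t=13: L0/L1/L2 = -/BGDEH/- → run B
t=14: L0/L1/L2 = -/GDEH/- → run G
t=15: L0/L1/L2 = -/DEH/- → run D
t=16: L0/L1/L2 = -/DEH/- → run D
t=17: L0/L1/L2 = -/DEH/- → run D
t=18: L0/L1/L2 = -/DEH/- → run D
t=19: L0/L1/L2 = -/EH/D → run E
t=20: L0/L1/L2 = -/H/D → run H
t=21: L0/L1/L2 = -/H/D → run H
t=22: L0/L1/L2 = -/H/D → run H
t=23: L0/L1/L2 = -/H/D → run H
t=24: L0/L1/L2 = -/-/DH → run D
t=25: L0/L1/L2 = -/-/DH → run D
t=26: L0/L1/L2 = -/-/H → run H
t=27: L0/L1/L2 = -/-/H → run H
t=28: (idle)
t=29: (idle)
t=30: (idle)
t=31: (idle)
t=32: (idle)

context switches = 12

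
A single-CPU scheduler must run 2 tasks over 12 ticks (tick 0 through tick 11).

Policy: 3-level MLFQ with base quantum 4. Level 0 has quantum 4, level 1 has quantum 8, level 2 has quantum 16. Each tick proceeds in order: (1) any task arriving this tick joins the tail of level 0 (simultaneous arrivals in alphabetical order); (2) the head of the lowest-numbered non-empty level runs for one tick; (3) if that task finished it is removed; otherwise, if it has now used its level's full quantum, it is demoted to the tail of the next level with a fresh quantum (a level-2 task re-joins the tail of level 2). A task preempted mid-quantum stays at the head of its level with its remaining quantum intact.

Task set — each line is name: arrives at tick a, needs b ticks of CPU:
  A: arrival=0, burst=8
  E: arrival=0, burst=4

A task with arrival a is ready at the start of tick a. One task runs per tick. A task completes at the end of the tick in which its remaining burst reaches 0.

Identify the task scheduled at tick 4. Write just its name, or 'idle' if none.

t=0: L0/L1/L2 = AE/-/- → run A
t=1: L0/L1/L2 = AE/-/- → run A
t=2: L0/L1/L2 = AE/-/- → run A
t=3: L0/L1/L2 = AE/-/- → run A
t=4: L0/L1/L2 = E/A/- → run E
t=5: L0/L1/L2 = E/A/- → run E
t=6: L0/L1/L2 = E/A/- → run E
t=7: L0/L1/L2 = E/A/- → run E
t=8: L0/L1/L2 = -/A/- → run A
t=9: L0/L1/L2 = -/A/- → run A
t=10: L0/L1/L2 = -/A/- → run A
t=11: L0/L1/L2 = -/A/- → run A

running at tick 4 = E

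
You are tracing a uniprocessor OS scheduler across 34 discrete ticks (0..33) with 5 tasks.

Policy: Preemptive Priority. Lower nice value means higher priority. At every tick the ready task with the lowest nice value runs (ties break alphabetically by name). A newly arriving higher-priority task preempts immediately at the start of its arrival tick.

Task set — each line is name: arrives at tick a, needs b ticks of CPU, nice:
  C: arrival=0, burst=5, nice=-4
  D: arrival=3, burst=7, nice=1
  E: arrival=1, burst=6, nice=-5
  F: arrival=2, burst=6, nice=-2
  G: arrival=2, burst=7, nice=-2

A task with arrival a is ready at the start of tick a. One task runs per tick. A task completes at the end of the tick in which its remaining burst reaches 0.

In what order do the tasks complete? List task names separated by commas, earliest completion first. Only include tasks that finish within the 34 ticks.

t=0: ready={C} → run C
t=1: ready={C,E} → run E
t=2: ready={C,E,F,G} → run E
t=3: ready={C,D,E,F,G} → run E
t=4: ready={C,D,E,F,G} → run E
t=5: ready={C,D,E,F,G} → run E
t=6: ready={C,D,E,F,G} → run E
t=7: ready={C,D,F,G} → run C
t=8: ready={C,D,F,G} → run C
t=9: ready={C,D,F,G} → run C
t=10: ready={C,D,F,G} → run C
t=11: ready={D,F,G} → run F
t=12: ready={D,F,G} → run F
t=13: ready={D,F,G} → run F
t=14: ready={D,F,G} → run F
t=15: ready={D,F,G} → run F
t=16: ready={D,F,G} → run F
t=17: ready={D,G} → run G
t=18: ready={D,G} → run G
t=19: ready={D,G} → run G
t=20: ready={D,G} → run G
t=21: ready={D,G} → run G
t=22: ready={D,G} → run G
t=23: ready={D,G} → run G
t=24: ready={D} → run D
t=25: ready={D} → run D
t=26: ready={D} → run D
t=27: ready={D} → run D
t=28: ready={D} → run D
t=29: ready={D} → run D
t=30: ready={D} → run D
t=31: (idle)
t=32: (idle)
t=33: (idle)

completion order = E, C, F, G, D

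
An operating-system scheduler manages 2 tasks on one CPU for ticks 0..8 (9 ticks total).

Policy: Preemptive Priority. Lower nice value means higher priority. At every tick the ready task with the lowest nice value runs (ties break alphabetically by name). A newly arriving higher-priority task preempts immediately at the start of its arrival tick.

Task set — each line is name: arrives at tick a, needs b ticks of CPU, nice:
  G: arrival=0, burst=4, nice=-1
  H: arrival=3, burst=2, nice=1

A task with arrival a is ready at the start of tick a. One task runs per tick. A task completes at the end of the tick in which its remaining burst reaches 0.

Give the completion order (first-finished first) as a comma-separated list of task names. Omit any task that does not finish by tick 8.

t=0: ready={G} → run G
t=1: ready={G} → run G
t=2: ready={G} → run G
t=3: ready={G,H} → run G
t=4: ready={H} → run H
t=5: ready={H} → run H
t=6: (idle)
t=7: (idle)
t=8: (idle)

completion order = G, H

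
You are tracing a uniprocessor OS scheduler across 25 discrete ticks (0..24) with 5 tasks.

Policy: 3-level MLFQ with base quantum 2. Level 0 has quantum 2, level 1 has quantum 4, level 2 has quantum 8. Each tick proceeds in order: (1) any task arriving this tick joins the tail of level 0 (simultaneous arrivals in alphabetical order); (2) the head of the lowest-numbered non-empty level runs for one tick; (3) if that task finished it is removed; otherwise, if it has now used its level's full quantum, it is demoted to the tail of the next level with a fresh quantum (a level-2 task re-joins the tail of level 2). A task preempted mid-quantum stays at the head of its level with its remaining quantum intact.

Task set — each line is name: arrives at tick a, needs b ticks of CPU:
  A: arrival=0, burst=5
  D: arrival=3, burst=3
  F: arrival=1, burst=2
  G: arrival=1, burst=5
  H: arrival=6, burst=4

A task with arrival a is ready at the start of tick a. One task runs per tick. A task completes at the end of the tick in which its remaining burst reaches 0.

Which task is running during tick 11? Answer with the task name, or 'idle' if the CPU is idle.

running at tick 11 = A

t=0: L0/L1/L2 = A/-/- → run A
t=1: L0/L1/L2 = AFG/-/- → run A
t=2: L0/L1/L2 = FG/A/- → run F
t=3: L0/L1/L2 = FGD/A/- → run F
t=4: L0/L1/L2 = GD/A/- → run G
t=5: L0/L1/L2 = GD/A/- → run G
t=6: L0/L1/L2 = DH/AG/- → run D
t=7: L0/L1/L2 = DH/AG/- → run D
t=8: L0/L1/L2 = H/AGD/- → run H
t=9: L0/L1/L2 = H/AGD/- → run H
t=10: L0/L1/L2 = -/AGDH/- → run A
t=11: L0/L1/L2 = -/AGDH/- → run A
t=12: L0/L1/L2 = -/AGDH/- → run A
t=13: L0/L1/L2 = -/GDH/- → run G
t=14: L0/L1/L2 = -/GDH/- → run G
t=15: L0/L1/L2 = -/GDH/- → run G
t=16: L0/L1/L2 = -/DH/- → run D
t=17: L0/L1/L2 = -/H/- → run H
t=18: L0/L1/L2 = -/H/- → run H
t=19: (idle)
t=20: (idle)
t=21: (idle)
t=22: (idle)
t=23: (idle)
t=24: (idle)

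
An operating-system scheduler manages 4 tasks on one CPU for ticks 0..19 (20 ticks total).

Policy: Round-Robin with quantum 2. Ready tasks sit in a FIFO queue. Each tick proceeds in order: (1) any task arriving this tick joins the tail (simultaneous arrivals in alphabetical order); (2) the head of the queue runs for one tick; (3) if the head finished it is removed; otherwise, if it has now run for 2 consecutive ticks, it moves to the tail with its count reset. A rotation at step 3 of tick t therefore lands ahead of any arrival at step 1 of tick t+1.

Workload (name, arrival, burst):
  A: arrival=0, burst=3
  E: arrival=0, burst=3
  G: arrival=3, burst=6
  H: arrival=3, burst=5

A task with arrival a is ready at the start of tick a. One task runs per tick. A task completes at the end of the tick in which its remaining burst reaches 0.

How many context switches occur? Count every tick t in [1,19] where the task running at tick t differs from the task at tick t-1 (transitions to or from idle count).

context switches = 10

t=0: queue=[A,E] q_used=0 → run A
t=1: queue=[A,E] q_used=1 → run A
t=2: queue=[E,A] q_used=0 → run E
t=3: queue=[E,A,G,H] q_used=1 → run E
t=4: queue=[A,G,H,E] q_used=0 → run A
t=5: queue=[G,H,E] q_used=0 → run G
t=6: queue=[G,H,E] q_used=1 → run G
t=7: queue=[H,E,G] q_used=0 → run H
t=8: queue=[H,E,G] q_used=1 → run H
t=9: queue=[E,G,H] q_used=0 → run E
t=10: queue=[G,H] q_used=0 → run G
t=11: queue=[G,H] q_used=1 → run G
t=12: queue=[H,G] q_used=0 → run H
t=13: queue=[H,G] q_used=1 → run H
t=14: queue=[G,H] q_used=0 → run G
t=15: queue=[G,H] q_used=1 → run G
t=16: queue=[H] q_used=0 → run H
t=17: (idle)
t=18: (idle)
t=19: (idle)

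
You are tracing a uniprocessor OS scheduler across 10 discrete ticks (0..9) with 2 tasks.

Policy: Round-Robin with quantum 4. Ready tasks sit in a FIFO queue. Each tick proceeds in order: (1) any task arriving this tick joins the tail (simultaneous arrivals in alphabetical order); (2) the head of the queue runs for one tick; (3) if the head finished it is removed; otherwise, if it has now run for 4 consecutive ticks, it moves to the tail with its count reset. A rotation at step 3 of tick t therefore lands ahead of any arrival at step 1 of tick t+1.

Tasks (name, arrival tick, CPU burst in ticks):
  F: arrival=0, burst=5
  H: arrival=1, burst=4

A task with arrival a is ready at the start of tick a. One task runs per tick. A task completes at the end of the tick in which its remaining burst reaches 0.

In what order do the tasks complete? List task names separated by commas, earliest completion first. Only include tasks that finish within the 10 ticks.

t=0: queue=[F] q_used=0 → run F
t=1: queue=[F,H] q_used=1 → run F
t=2: queue=[F,H] q_used=2 → run F
t=3: queue=[F,H] q_used=3 → run F
t=4: queue=[H,F] q_used=0 → run H
t=5: queue=[H,F] q_used=1 → run H
t=6: queue=[H,F] q_used=2 → run H
t=7: queue=[H,F] q_used=3 → run H
t=8: queue=[F] q_used=0 → run F
t=9: (idle)

completion order = H, F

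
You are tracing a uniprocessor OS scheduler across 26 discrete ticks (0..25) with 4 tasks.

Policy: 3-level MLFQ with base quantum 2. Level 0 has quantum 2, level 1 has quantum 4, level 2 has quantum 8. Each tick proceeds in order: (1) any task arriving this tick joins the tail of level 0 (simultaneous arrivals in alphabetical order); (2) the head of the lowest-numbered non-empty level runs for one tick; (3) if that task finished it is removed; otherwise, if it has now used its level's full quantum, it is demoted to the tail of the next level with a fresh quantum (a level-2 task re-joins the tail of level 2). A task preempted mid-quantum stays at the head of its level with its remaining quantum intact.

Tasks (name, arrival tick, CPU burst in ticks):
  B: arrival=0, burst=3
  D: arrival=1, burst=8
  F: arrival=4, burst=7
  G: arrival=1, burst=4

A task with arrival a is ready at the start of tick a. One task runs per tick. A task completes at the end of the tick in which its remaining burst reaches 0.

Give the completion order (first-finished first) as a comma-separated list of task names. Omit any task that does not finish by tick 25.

completion order = B, G, D, F

t=0: L0/L1/L2 = B/-/- → run B
t=1: L0/L1/L2 = BDG/-/- → run B
t=2: L0/L1/L2 = DG/B/- → run D
t=3: L0/L1/L2 = DG/B/- → run D
t=4: L0/L1/L2 = GF/BD/- → run G
t=5: L0/L1/L2 = GF/BD/- → run G
t=6: L0/L1/L2 = F/BDG/- → run F
t=7: L0/L1/L2 = F/BDG/- → run F
t=8: L0/L1/L2 = -/BDGF/- → run B
t=9: L0/L1/L2 = -/DGF/- → run D
t=10: L0/L1/L2 = -/DGF/- → run D
t=11: L0/L1/L2 = -/DGF/- → run D
t=12: L0/L1/L2 = -/DGF/- → run D
t=13: L0/L1/L2 = -/GF/D → run G
t=14: L0/L1/L2 = -/GF/D → run G
t=15: L0/L1/L2 = -/F/D → run F
t=16: L0/L1/L2 = -/F/D → run F
t=17: L0/L1/L2 = -/F/D → run F
t=18: L0/L1/L2 = -/F/D → run F
t=19: L0/L1/L2 = -/-/DF → run D
t=20: L0/L1/L2 = -/-/DF → run D
t=21: L0/L1/L2 = -/-/F → run F
t=22: (idle)
t=23: (idle)
t=24: (idle)
t=25: (idle)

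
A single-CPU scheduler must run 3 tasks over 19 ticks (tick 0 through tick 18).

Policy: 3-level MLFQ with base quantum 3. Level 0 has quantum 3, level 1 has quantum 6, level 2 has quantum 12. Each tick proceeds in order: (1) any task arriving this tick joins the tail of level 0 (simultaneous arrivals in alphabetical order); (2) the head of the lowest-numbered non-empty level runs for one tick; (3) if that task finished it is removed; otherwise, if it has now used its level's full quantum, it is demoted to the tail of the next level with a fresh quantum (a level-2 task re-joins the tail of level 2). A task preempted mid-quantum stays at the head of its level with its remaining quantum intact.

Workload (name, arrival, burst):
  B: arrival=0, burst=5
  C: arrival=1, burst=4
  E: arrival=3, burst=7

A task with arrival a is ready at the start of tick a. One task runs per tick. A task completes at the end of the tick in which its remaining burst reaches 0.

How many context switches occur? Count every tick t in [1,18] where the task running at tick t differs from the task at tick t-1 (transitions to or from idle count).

t=0: L0/L1/L2 = B/-/- → run B
t=1: L0/L1/L2 = BC/-/- → run B
t=2: L0/L1/L2 = BC/-/- → run B
t=3: L0/L1/L2 = CE/B/- → run C
t=4: L0/L1/L2 = CE/B/- → run C
t=5: L0/L1/L2 = CE/B/- → run C
t=6: L0/L1/L2 = E/BC/- → run E
t=7: L0/L1/L2 = E/BC/- → run E
t=8: L0/L1/L2 = E/BC/- → run E
t=9: L0/L1/L2 = -/BCE/- → run B
t=10: L0/L1/L2 = -/BCE/- → run B
t=11: L0/L1/L2 = -/CE/- → run C
t=12: L0/L1/L2 = -/E/- → run E
t=13: L0/L1/L2 = -/E/- → run E
t=14: L0/L1/L2 = -/E/- → run E
t=15: L0/L1/L2 = -/E/- → run E
t=16: (idle)
t=17: (idle)
t=18: (idle)

context switches = 6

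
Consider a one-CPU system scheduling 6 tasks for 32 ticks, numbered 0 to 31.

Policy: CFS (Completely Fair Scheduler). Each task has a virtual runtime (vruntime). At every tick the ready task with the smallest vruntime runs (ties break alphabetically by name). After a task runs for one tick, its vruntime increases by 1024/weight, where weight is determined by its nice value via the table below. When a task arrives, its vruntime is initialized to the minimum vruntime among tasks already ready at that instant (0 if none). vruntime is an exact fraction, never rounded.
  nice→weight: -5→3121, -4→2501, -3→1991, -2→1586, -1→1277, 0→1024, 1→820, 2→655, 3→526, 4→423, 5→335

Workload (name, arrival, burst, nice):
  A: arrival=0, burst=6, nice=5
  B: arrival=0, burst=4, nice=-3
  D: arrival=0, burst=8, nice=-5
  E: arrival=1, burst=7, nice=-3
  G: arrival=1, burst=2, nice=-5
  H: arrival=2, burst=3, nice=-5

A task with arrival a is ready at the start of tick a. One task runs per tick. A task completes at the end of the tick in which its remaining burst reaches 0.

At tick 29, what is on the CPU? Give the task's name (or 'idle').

running at tick 29 = A

t=0: vr[A=0 B=0 D=0] → run A
t=1: vr[A=1024/335 B=0 D=0 E=0 G=0] → run B
t=2: vr[A=1024/335 B=1024/1991 D=0 E=0 G=0 H=0] → run D
t=3: vr[A=1024/335 B=1024/1991 D=1024/3121 E=0 G=0 H=0] → run E
t=4: vr[A=1024/335 B=1024/1991 D=1024/3121 E=1024/1991 G=0 H=0] → run G
t=5: vr[A=1024/335 B=1024/1991 D=1024/3121 E=1024/1991 G=1024/3121 H=0] → run H
t=6: vr[A=1024/335 B=1024/1991 D=1024/3121 E=1024/1991 G=1024/3121 H=1024/3121] → run D
t=7: vr[A=1024/335 B=1024/1991 D=2048/3121 E=1024/1991 G=1024/3121 H=1024/3121] → run G
t=8: vr[A=1024/335 B=1024/1991 D=2048/3121 E=1024/1991 H=1024/3121] → run H
t=9: vr[A=1024/335 B=1024/1991 D=2048/3121 E=1024/1991 H=2048/3121] → run B
t=10: vr[A=1024/335 B=2048/1991 D=2048/3121 E=1024/1991 H=2048/3121] → run E
t=11: vr[A=1024/335 B=2048/1991 D=2048/3121 E=2048/1991 H=2048/3121] → run D
t=12: vr[A=1024/335 B=2048/1991 D=3072/3121 E=2048/1991 H=2048/3121] → run H
t=13: vr[A=1024/335 B=2048/1991 D=3072/3121 E=2048/1991] → run D
t=14: vr[A=1024/335 B=2048/1991 D=4096/3121 E=2048/1991] → run B
t=15: vr[A=1024/335 B=3072/1991 D=4096/3121 E=2048/1991] → run E
t=16: vr[A=1024/335 B=3072/1991 D=4096/3121 E=3072/1991] → run D
t=17: vr[A=1024/335 B=3072/1991 D=5120/3121 E=3072/1991] → run B
t=18: vr[A=1024/335 D=5120/3121 E=3072/1991] → run E
t=19: vr[A=1024/335 D=5120/3121 E=4096/1991] → run D
t=20: vr[A=1024/335 D=6144/3121 E=4096/1991] → run D
t=21: vr[A=1024/335 D=7168/3121 E=4096/1991] → run E
t=22: vr[A=1024/335 D=7168/3121 E=5120/1991] → run D
t=23: vr[A=1024/335 E=5120/1991] → run E
t=24: vr[A=1024/335 E=6144/1991] → run A
t=25: vr[A=2048/335 E=6144/1991] → run E
t=26: vr[A=2048/335] → run A
t=27: vr[A=3072/335] → run A
t=28: vr[A=4096/335] → run A
t=29: vr[A=1024/67] → run A
t=30: (idle)
t=31: (idle)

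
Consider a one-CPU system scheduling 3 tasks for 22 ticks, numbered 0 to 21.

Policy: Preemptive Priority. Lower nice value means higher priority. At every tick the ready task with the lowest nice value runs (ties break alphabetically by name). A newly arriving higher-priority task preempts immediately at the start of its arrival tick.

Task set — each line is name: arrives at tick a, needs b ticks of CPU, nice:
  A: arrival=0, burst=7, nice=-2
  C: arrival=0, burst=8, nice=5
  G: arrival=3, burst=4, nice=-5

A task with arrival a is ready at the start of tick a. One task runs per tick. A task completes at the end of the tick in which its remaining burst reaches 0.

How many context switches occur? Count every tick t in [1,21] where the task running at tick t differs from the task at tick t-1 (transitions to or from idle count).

t=0: ready={A,C} → run A
t=1: ready={A,C} → run A
t=2: ready={A,C} → run A
t=3: ready={A,C,G} → run G
t=4: ready={A,C,G} → run G
t=5: ready={A,C,G} → run G
t=6: ready={A,C,G} → run G
t=7: ready={A,C} → run A
t=8: ready={A,C} → run A
t=9: ready={A,C} → run A
t=10: ready={A,C} → run A
t=11: ready={C} → run C
t=12: ready={C} → run C
t=13: ready={C} → run C
t=14: ready={C} → run C
t=15: ready={C} → run C
t=16: ready={C} → run C
t=17: ready={C} → run C
t=18: ready={C} → run C
t=19: (idle)
t=20: (idle)
t=21: (idle)

context switches = 4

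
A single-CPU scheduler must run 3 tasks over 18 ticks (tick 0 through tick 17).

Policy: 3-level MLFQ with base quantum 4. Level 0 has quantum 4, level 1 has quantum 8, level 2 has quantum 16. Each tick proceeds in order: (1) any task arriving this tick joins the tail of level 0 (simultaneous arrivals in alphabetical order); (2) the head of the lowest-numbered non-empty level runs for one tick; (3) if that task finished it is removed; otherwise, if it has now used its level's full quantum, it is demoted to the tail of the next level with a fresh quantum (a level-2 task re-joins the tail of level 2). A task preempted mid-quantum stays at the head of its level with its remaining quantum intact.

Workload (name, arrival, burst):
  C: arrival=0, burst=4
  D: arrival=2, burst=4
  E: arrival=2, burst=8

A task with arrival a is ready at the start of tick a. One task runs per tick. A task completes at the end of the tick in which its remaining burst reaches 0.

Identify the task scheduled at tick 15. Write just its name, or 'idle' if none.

t=0: L0/L1/L2 = C/-/- → run C
t=1: L0/L1/L2 = C/-/- → run C
t=2: L0/L1/L2 = CDE/-/- → run C
t=3: L0/L1/L2 = CDE/-/- → run C
t=4: L0/L1/L2 = DE/-/- → run D
t=5: L0/L1/L2 = DE/-/- → run D
t=6: L0/L1/L2 = DE/-/- → run D
t=7: L0/L1/L2 = DE/-/- → run D
t=8: L0/L1/L2 = E/-/- → run E
t=9: L0/L1/L2 = E/-/- → run E
t=10: L0/L1/L2 = E/-/- → run E
t=11: L0/L1/L2 = E/-/- → run E
t=12: L0/L1/L2 = -/E/- → run E
t=13: L0/L1/L2 = -/E/- → run E
t=14: L0/L1/L2 = -/E/- → run E
t=15: L0/L1/L2 = -/E/- → run E
t=16: (idle)
t=17: (idle)

running at tick 15 = E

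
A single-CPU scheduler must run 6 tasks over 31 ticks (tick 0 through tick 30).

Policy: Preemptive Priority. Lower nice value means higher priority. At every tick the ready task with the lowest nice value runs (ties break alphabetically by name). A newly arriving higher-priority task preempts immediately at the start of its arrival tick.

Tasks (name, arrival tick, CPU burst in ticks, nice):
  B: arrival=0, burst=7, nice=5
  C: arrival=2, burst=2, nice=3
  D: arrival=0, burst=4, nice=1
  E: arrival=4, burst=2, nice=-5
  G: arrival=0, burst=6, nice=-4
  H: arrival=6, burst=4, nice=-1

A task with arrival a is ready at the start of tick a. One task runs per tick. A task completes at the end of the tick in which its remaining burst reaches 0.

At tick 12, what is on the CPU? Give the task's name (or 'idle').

running at tick 12 = D

t=0: ready={B,D,G} → run G
t=1: ready={B,D,G} → run G
t=2: ready={B,C,D,G} → run G
t=3: ready={B,C,D,G} → run G
t=4: ready={B,C,D,E,G} → run E
t=5: ready={B,C,D,E,G} → run E
t=6: ready={B,C,D,G,H} → run G
t=7: ready={B,C,D,G,H} → run G
t=8: ready={B,C,D,H} → run H
t=9: ready={B,C,D,H} → run H
t=10: ready={B,C,D,H} → run H
t=11: ready={B,C,D,H} → run H
t=12: ready={B,C,D} → run D
t=13: ready={B,C,D} → run D
t=14: ready={B,C,D} → run D
t=15: ready={B,C,D} → run D
t=16: ready={B,C} → run C
t=17: ready={B,C} → run C
t=18: ready={B} → run B
t=19: ready={B} → run B
t=20: ready={B} → run B
t=21: ready={B} → run B
t=22: ready={B} → run B
t=23: ready={B} → run B
t=24: ready={B} → run B
t=25: (idle)
t=26: (idle)
t=27: (idle)
t=28: (idle)
t=29: (idle)
t=30: (idle)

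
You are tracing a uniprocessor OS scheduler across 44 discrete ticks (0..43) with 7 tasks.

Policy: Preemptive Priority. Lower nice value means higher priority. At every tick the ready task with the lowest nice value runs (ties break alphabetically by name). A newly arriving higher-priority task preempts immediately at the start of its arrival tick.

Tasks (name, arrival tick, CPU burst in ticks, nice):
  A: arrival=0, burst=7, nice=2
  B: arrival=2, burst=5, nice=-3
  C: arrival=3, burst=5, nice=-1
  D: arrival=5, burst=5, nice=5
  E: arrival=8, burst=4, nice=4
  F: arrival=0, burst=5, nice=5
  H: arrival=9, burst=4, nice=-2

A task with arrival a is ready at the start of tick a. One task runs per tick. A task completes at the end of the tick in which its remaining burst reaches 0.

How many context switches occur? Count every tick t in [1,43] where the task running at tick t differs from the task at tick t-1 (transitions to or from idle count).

context switches = 9

t=0: ready={A,F} → run A
t=1: ready={A,F} → run A
t=2: ready={A,B,F} → run B
t=3: ready={A,B,C,F} → run B
t=4: ready={A,B,C,F} → run B
t=5: ready={A,B,C,D,F} → run B
t=6: ready={A,B,C,D,F} → run B
t=7: ready={A,C,D,F} → run C
t=8: ready={A,C,D,E,F} → run C
t=9: ready={A,C,D,E,F,H} → run H
t=10: ready={A,C,D,E,F,H} → run H
t=11: ready={A,C,D,E,F,H} → run H
t=12: ready={A,C,D,E,F,H} → run H
t=13: ready={A,C,D,E,F} → run C
t=14: ready={A,C,D,E,F} → run C
t=15: ready={A,C,D,E,F} → run C
t=16: ready={A,D,E,F} → run A
t=17: ready={A,D,E,F} → run A
t=18: ready={A,D,E,F} → run A
t=19: ready={A,D,E,F} → run A
t=20: ready={A,D,E,F} → run A
t=21: ready={D,E,F} → run E
t=22: ready={D,E,F} → run E
t=23: ready={D,E,F} → run E
t=24: ready={D,E,F} → run E
t=25: ready={D,F} → run D
t=26: ready={D,F} → run D
t=27: ready={D,F} → run D
t=28: ready={D,F} → run D
t=29: ready={D,F} → run D
t=30: ready={F} → run F
t=31: ready={F} → run F
t=32: ready={F} → run F
t=33: ready={F} → run F
t=34: ready={F} → run F
t=35: (idle)
t=36: (idle)
t=37: (idle)
t=38: (idle)
t=39: (idle)
t=40: (idle)
t=41: (idle)
t=42: (idle)
t=43: (idle)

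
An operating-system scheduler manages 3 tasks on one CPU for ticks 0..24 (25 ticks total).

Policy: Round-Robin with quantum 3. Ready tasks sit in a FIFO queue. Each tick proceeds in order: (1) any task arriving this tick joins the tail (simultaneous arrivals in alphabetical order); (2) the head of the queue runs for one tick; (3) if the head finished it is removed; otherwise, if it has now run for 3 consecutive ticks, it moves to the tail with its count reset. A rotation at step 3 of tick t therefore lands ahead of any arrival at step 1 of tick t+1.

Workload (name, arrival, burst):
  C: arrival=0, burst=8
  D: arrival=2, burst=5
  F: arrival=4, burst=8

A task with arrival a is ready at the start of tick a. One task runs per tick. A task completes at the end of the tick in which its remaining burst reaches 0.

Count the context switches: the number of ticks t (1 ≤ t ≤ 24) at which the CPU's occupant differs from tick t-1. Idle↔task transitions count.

t=0: queue=[C] q_used=0 → run C
t=1: queue=[C] q_used=1 → run C
t=2: queue=[C,D] q_used=2 → run C
t=3: queue=[D,C] q_used=0 → run D
t=4: queue=[D,C,F] q_used=1 → run D
t=5: queue=[D,C,F] q_used=2 → run D
t=6: queue=[C,F,D] q_used=0 → run C
t=7: queue=[C,F,D] q_used=1 → run C
t=8: queue=[C,F,D] q_used=2 → run C
t=9: queue=[F,D,C] q_used=0 → run F
t=10: queue=[F,D,C] q_used=1 → run F
t=11: queue=[F,D,C] q_used=2 → run F
t=12: queue=[D,C,F] q_used=0 → run D
t=13: queue=[D,C,F] q_used=1 → run D
t=14: queue=[C,F] q_used=0 → run C
t=15: queue=[C,F] q_used=1 → run C
t=16: queue=[F] q_used=0 → run F
t=17: queue=[F] q_used=1 → run F
t=18: queue=[F] q_used=2 → run F
t=19: queue=[F] q_used=0 → run F
t=20: queue=[F] q_used=1 → run F
t=21: (idle)
t=22: (idle)
t=23: (idle)
t=24: (idle)

context switches = 7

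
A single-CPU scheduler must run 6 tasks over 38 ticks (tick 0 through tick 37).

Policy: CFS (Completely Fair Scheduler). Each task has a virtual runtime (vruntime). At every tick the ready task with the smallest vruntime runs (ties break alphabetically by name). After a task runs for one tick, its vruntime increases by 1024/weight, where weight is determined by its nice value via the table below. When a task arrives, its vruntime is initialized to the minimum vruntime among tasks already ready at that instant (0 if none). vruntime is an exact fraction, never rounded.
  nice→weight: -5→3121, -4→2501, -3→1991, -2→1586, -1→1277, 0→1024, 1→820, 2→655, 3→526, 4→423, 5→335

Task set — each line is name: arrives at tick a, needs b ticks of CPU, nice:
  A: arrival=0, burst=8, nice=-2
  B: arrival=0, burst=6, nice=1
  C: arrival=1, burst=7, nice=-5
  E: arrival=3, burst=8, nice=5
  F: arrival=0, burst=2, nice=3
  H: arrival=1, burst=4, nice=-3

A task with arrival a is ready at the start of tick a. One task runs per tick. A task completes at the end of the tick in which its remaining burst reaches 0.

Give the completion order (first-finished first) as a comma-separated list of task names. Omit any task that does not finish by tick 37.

completion order = H, F, C, A, B, E

t=0: vr[A=0 B=0 F=0] → run A
t=1: vr[A=512/793 B=0 C=0 F=0 H=0] → run B
t=2: vr[A=512/793 B=256/205 C=0 F=0 H=0] → run C
t=3: vr[A=512/793 B=256/205 C=1024/3121 E=0 F=0 H=0] → run E
t=4: vr[A=512/793 B=256/205 C=1024/3121 E=1024/335 F=0 H=0] → run F
t=5: vr[A=512/793 B=256/205 C=1024/3121 E=1024/335 F=512/263 H=0] → run H
t=6: vr[A=512/793 B=256/205 C=1024/3121 E=1024/335 F=512/263 H=1024/1991] → run C
t=7: vr[A=512/793 B=256/205 C=2048/3121 E=1024/335 F=512/263 H=1024/1991] → run H
t=8: vr[A=512/793 B=256/205 C=2048/3121 E=1024/335 F=512/263 H=2048/1991] → run A
t=9: vr[A=1024/793 B=256/205 C=2048/3121 E=1024/335 F=512/263 H=2048/1991] → run C
t=10: vr[A=1024/793 B=256/205 C=3072/3121 E=1024/335 F=512/263 H=2048/1991] → run C
t=11: vr[A=1024/793 B=256/205 C=4096/3121 E=1024/335 F=512/263 H=2048/1991] → run H
t=12: vr[A=1024/793 B=256/205 C=4096/3121 E=1024/335 F=512/263 H=3072/1991] → run B
t=13: vr[A=1024/793 B=512/205 C=4096/3121 E=1024/335 F=512/263 H=3072/1991] → run A
t=14: vr[A=1536/793 B=512/205 C=4096/3121 E=1024/335 F=512/263 H=3072/1991] → run C
t=15: vr[A=1536/793 B=512/205 C=5120/3121 E=1024/335 F=512/263 H=3072/1991] → run H
t=16: vr[A=1536/793 B=512/205 C=5120/3121 E=1024/335 F=512/263] → run C
t=17: vr[A=1536/793 B=512/205 C=6144/3121 E=1024/335 F=512/263] → run A
t=18: vr[A=2048/793 B=512/205 C=6144/3121 E=1024/335 F=512/263] → run F
t=19: vr[A=2048/793 B=512/205 C=6144/3121 E=1024/335] → run C
t=20: vr[A=2048/793 B=512/205 E=1024/335] → run B
t=21: vr[A=2048/793 B=768/205 E=1024/335] → run A
t=22: vr[A=2560/793 B=768/205 E=1024/335] → run E
t=23: vr[A=2560/793 B=768/205 E=2048/335] → run A
t=24: vr[A=3072/793 B=768/205 E=2048/335] → run B
t=25: vr[A=3072/793 B=1024/205 E=2048/335] → run A
t=26: vr[A=3584/793 B=1024/205 E=2048/335] → run A
t=27: vr[B=1024/205 E=2048/335] → run B
t=28: vr[B=256/41 E=2048/335] → run E
t=29: vr[B=256/41 E=3072/335] → run B
t=30: vr[E=3072/335] → run E
t=31: vr[E=4096/335] → run E
t=32: vr[E=1024/67] → run E
t=33: vr[E=6144/335] → run E
t=34: vr[E=7168/335] → run E
t=35: (idle)
t=36: (idle)
t=37: (idle)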